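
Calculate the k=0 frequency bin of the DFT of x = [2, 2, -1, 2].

X[0] = Σ(n=0 to 3) x[n] · ω_4^0 = Σ x[n]
= (2) + (2) + (-1) + (2)

X[0] = 5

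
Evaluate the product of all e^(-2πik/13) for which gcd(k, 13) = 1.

The primitive 13th roots of unity are ω_13^k for k coprime to 13: k ∈ {1, 2, 3, 4, 5, 6, 7, 8, 9, 10, 11, 12}
Their product equals the constant term of the cyclotomic polynomial Φ_13(x) up to sign.
For n ≥ 3, the product of all primitive nth roots of unity is 1. (For n=1 it is 1; for n=2 it is -1.)

1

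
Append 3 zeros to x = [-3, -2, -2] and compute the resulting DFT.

Original 3-point DFT: [-7, -1, -1]
Zero-padded 6-point DFT provides frequency interpolation.

DFT_6([x, 0, ...]) = [-7, -3.0000+3.4641i, -1, -3, -1, -3.0000-3.4641i]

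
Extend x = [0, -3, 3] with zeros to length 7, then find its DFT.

Original 3-point DFT: [0, 5.1962i, -5.1962i]
Zero-padded 7-point DFT provides frequency interpolation.

DFT_7([x, 0, ...]) = [0, -2.5380-0.5793i, -2.0353+4.2264i, 4.5734+3.6471i, 4.5734-3.6471i, -2.0353-4.2264i, -2.5380+0.5793i]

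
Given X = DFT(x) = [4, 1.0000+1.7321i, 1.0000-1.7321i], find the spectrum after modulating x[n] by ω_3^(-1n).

Modulation property: DFT(ω_3^(-1n)·x[n]) = X[(k-1) mod 3], so circularly shift X by 1 positions.

X[k-1] = [1.0000-1.7321i, 4, 1.0000+1.7321i]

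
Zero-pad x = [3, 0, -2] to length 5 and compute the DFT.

Original 3-point DFT: [1, 4.0000-1.7321i, 4.0000+1.7321i]
Zero-padded 5-point DFT provides frequency interpolation.

DFT_5([x, 0, ...]) = [1, 4.6180+1.1756i, 2.3820-1.9021i, 2.3820+1.9021i, 4.6180-1.1756i]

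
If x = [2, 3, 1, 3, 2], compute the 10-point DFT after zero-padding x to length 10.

Original 5-point DFT: [11, 0.3090+0.2245i, -0.8090-2.4899i, -0.8090+2.4899i, 0.3090-0.2245i]
Zero-padded 10-point DFT provides frequency interpolation.

DFT_10([x, 0, ...]) = [11, 2.1910-6.7432i, 0.3090+0.2245i, 3.3090-2.4041i, -0.8090-2.4899i, -1, -0.8090+2.4899i, 3.3090+2.4041i, 0.3090-0.2245i, 2.1910+6.7432i]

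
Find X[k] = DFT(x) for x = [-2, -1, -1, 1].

X[k] = Σ(n=0 to 3) x[n] · ω_4^(nk)
where ω_4 = e^(-2πi/4)

Computing each X[k]:
X[0] = -3
X[1] = -1+2i
X[2] = -3
X[3] = -1-2i

X = [-3, -1+2i, -3, -1-2i]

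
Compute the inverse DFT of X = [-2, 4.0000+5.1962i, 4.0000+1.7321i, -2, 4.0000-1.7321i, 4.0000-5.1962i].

x[n] = (1/6) Σ(k=0 to 5) X[k] · e^(2πikn/6)

Computing each x[n]:
x[0] = 2
x[1] = -2
x[2] = -3
x[3] = 0
x[4] = -1
x[5] = 2

x = [2, -2, -3, 0, -1, 2]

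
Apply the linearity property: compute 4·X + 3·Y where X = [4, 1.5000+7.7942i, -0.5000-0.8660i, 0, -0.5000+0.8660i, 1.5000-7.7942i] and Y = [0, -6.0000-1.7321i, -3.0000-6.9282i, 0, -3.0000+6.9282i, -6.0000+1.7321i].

By linearity: DFT(4x + 3y) = 4·DFT(x) + 3·DFT(y)
= 4·[4, 1.5000+7.7942i, -0.5000-0.8660i, 0, -0.5000+0.8660i, 1.5000-7.7942i] + 3·[0, -6.0000-1.7321i, -3.0000-6.9282i, 0, -3.0000+6.9282i, -6.0000+1.7321i]

Computing element-wise:
Z[0] = 4·(4) + 3·(0) = 16
Z[1] = 4·(1.5000+7.7942i) + 3·(-6.0000-1.7321i) = -12.0000+25.9805i
Z[2] = 4·(-0.5000-0.8660i) + 3·(-3.0000-6.9282i) = -11.0000-24.2486i
Z[3] = 4·(0) + 3·(0) = 0
Z[4] = 4·(-0.5000+0.8660i) + 3·(-3.0000+6.9282i) = -11.0000+24.2486i
Z[5] = 4·(1.5000-7.7942i) + 3·(-6.0000+1.7321i) = -12.0000-25.9805i

DFT(4x + 3y) = 4·X + 3·Y = [16, -12.0000+25.9805i, -11.0000-24.2486i, 0, -11.0000+24.2486i, -12.0000-25.9805i]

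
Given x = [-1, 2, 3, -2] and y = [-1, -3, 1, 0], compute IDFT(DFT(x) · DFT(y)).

(x ⊛ y)[n] = Σ(m=0 to 3) x[m] · y[(n-m) mod 4]

Computing each output sample:
(x ⊛ y)[0] = 10
(x ⊛ y)[1] = -1
(x ⊛ y)[2] = -10
(x ⊛ y)[3] = -5

x ⊛ y = [10, -1, -10, -5]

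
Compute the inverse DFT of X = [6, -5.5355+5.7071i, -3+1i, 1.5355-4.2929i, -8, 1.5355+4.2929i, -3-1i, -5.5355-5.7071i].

x[n] = (1/8) Σ(k=0 to 7) X[k] · e^(2πikn/8)

Computing each x[n]:
x[0] = -2
x[1] = 0
x[2] = -2
x[3] = 3
x[4] = 0
x[5] = 3
x[6] = 3
x[7] = 1

x = [-2, 0, -2, 3, 0, 3, 3, 1]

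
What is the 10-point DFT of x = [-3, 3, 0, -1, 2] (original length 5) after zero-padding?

Original 5-point DFT: [1, -0.6459-1.5388i, -7.3541+0.3633i, -7.3541-0.3633i, -0.6459+1.5388i]
Zero-padded 10-point DFT provides frequency interpolation.

DFT_10([x, 0, ...]) = [1, -1.8820-1.9879i, -0.6459-1.5388i, -4.1180-5.3431i, -7.3541+0.3633i, -3, -7.3541-0.3633i, -4.1180+5.3431i, -0.6459+1.5388i, -1.8820+1.9879i]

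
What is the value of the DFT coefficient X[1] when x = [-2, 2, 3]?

X[1] = Σ(n=0 to 2) x[n] · ω_3^(1n) where ω_3 = e^(-2πi/3)
= (-2)·ω_3^0 + (2)·ω_3^1 + (3)·ω_3^2

X[1] = -4.5000+0.8660i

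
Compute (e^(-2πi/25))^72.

Since ω_25^25 = 1, powers reduce modulo 25.
72 mod 25 = 22
So ω_25^72 = ω_25^22 = e^(-2πi·22/25)

ω_25^72 = ω_25^22 = 0.7290+0.6845i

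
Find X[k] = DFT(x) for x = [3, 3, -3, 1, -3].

X[k] = Σ(n=0 to 4) x[n] · ω_5^(nk)
where ω_5 = e^(-2πi/5)

Computing each X[k]:
X[0] = 1
X[1] = 4.6180-3.3552i
X[2] = 2.3820-7.3309i
X[3] = 2.3820+7.3309i
X[4] = 4.6180+3.3552i

X = [1, 4.6180-3.3552i, 2.3820-7.3309i, 2.3820+7.3309i, 4.6180+3.3552i]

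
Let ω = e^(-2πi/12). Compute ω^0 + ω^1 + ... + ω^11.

Sum of all nth roots of unity equals 0 for n > 1 (geometric series with r ≠ 1).

0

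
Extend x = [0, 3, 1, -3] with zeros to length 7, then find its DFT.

Original 4-point DFT: [1, -1-6i, 1, -1+6i]
Zero-padded 7-point DFT provides frequency interpolation.

DFT_7([x, 0, ...]) = [1, 4.3509-2.0188i, -3.4390-4.8364i, -1.4119+2.4050i, -1.4119-2.4050i, -3.4390+4.8364i, 4.3509+2.0188i]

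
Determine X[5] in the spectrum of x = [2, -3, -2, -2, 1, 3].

X[5] = Σ(n=0 to 5) x[n] · ω_6^(5n) where ω_6 = e^(-2πi/6)
= (2)·ω_6^0 + (-3)·ω_6^5 + (-2)·ω_6^10 + (-2)·ω_6^15 + (1)·ω_6^20 + (3)·ω_6^25

X[5] = 4.5000-7.7942i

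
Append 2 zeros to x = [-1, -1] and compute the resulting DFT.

Original 2-point DFT: [-2, 0]
Zero-padded 4-point DFT provides frequency interpolation.

DFT_4([x, 0, ...]) = [-2, -1+1i, 0, -1-1i]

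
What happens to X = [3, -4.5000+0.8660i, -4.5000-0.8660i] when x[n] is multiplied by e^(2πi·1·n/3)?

Modulation property: DFT(ω_3^(-1n)·x[n]) = X[(k-1) mod 3], so circularly shift X by 1 positions.

X[k-1] = [-4.5000-0.8660i, 3, -4.5000+0.8660i]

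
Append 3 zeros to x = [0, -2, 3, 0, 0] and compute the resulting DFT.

Original 5-point DFT: [1, -3.0451+0.1388i, 2.5451+4.0287i, 2.5451-4.0287i, -3.0451-0.1388i]
Zero-padded 8-point DFT provides frequency interpolation.

DFT_8([x, 0, ...]) = [1, -1.4142-1.5858i, -3+2i, 1.4142+4.4142i, 5, 1.4142-4.4142i, -3-2i, -1.4142+1.5858i]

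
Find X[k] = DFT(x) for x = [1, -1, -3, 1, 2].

X[k] = Σ(n=0 to 4) x[n] · ω_5^(nk)
where ω_5 = e^(-2πi/5)

Computing each X[k]:
X[0] = 0
X[1] = 2.9271+5.2043i
X[2] = -0.4271-2.0409i
X[3] = -0.4271+2.0409i
X[4] = 2.9271-5.2043i

X = [0, 2.9271+5.2043i, -0.4271-2.0409i, -0.4271+2.0409i, 2.9271-5.2043i]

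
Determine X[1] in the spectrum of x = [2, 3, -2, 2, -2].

X[1] = Σ(n=0 to 4) x[n] · ω_5^(1n) where ω_5 = e^(-2πi/5)
= (2)·ω_5^0 + (3)·ω_5^1 + (-2)·ω_5^2 + (2)·ω_5^3 + (-2)·ω_5^4

X[1] = 2.3090-2.4041i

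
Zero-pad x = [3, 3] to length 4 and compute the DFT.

Original 2-point DFT: [6, 0]
Zero-padded 4-point DFT provides frequency interpolation.

DFT_4([x, 0, ...]) = [6, 3-3i, 0, 3+3i]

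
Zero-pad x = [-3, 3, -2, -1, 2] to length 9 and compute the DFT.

Original 5-point DFT: [-1, 0.9721-0.3633i, -7.9721-1.5388i, -7.9721+1.5388i, 0.9721+0.3633i]
Zero-padded 9-point DFT provides frequency interpolation.

DFT_9([x, 0, ...]) = [-1, -2.4285+0.2232i, 1.4324-1.8508i, -5.5000-6.0622i, -6.5039+0.5240i, -6.5039-0.5240i, -5.5000+6.0622i, 1.4324+1.8508i, -2.4285-0.2232i]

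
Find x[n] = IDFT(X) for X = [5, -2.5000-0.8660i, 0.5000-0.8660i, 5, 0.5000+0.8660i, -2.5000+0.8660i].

x[n] = (1/6) Σ(k=0 to 5) X[k] · e^(2πikn/6)

Computing each x[n]:
x[0] = 1
x[1] = 0
x[2] = 2
x[3] = 1
x[4] = 2
x[5] = -1

x = [1, 0, 2, 1, 2, -1]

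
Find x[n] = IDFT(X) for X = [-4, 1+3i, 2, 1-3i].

x[n] = (1/4) Σ(k=0 to 3) X[k] · e^(2πikn/4)

Computing each x[n]:
x[0] = 0
x[1] = -3
x[2] = -1
x[3] = 0

x = [0, -3, -1, 0]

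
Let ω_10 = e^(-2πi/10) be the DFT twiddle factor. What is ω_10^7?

ω_10^7 = e^(-2πi·7/10)
= cos(-2π·7/10) + i·sin(-2π·7/10)
= cos(-14π/10) + i·sin(-14π/10)

ω_10^7 = cos(-14π/10) + i·sin(-14π/10) = -0.3090+0.9511i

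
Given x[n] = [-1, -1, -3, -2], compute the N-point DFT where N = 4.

X[k] = Σ(n=0 to 3) x[n] · ω_4^(nk)
where ω_4 = e^(-2πi/4)

Computing each X[k]:
X[0] = -7
X[1] = 2-1i
X[2] = -1
X[3] = 2+1i

X = [-7, 2-1i, -1, 2+1i]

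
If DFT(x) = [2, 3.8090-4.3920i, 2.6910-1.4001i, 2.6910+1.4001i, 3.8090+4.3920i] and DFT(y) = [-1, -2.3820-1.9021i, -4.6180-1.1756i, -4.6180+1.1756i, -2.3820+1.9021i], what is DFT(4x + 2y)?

By linearity: DFT(4x + 2y) = 4·DFT(x) + 2·DFT(y)
= 4·[2, 3.8090-4.3920i, 2.6910-1.4001i, 2.6910+1.4001i, 3.8090+4.3920i] + 2·[-1, -2.3820-1.9021i, -4.6180-1.1756i, -4.6180+1.1756i, -2.3820+1.9021i]

Computing element-wise:
Z[0] = 4·(2) + 2·(-1) = 6
Z[1] = 4·(3.8090-4.3920i) + 2·(-2.3820-1.9021i) = 10.4720-21.3722i
Z[2] = 4·(2.6910-1.4001i) + 2·(-4.6180-1.1756i) = 1.5280-7.9516i
Z[3] = 4·(2.6910+1.4001i) + 2·(-4.6180+1.1756i) = 1.5280+7.9516i
Z[4] = 4·(3.8090+4.3920i) + 2·(-2.3820+1.9021i) = 10.4720+21.3722i

DFT(4x + 2y) = 4·X + 2·Y = [6, 10.4720-21.3722i, 1.5280-7.9516i, 1.5280+7.9516i, 10.4720+21.3722i]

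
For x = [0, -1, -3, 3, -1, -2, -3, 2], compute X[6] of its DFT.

X[6] = Σ(n=0 to 7) x[n] · ω_8^(6n) where ω_8 = e^(-2πi/8)
= (0)·ω_8^0 + (-1)·ω_8^6 + (-3)·ω_8^12 + (3)·ω_8^18 + (-1)·ω_8^24 + (-2)·ω_8^30 + (-3)·ω_8^36 + (2)·ω_8^42

X[6] = 5-8i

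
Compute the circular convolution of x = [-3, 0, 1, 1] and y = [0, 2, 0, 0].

(x ⊛ y)[n] = Σ(m=0 to 3) x[m] · y[(n-m) mod 4]

Computing each output sample:
(x ⊛ y)[0] = 2
(x ⊛ y)[1] = -6
(x ⊛ y)[2] = 0
(x ⊛ y)[3] = 2

x ⊛ y = [2, -6, 0, 2]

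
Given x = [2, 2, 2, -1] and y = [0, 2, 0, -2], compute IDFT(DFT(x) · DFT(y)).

(x ⊛ y)[n] = Σ(m=0 to 3) x[m] · y[(n-m) mod 4]

Computing each output sample:
(x ⊛ y)[0] = -6
(x ⊛ y)[1] = 0
(x ⊛ y)[2] = 6
(x ⊛ y)[3] = 0

x ⊛ y = [-6, 0, 6, 0]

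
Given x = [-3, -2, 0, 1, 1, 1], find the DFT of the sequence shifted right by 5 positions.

Time shift by 5: X_shifted[k] = ω_6^(5k) · X[k]
Shifted x = [-2, 0, 1, 1, 1, -3]

DFT(x[n-5]) = [-2, -5.5000-2.5981i, -0.5000-2.5981i, 2, -0.5000+2.5981i, -5.5000+2.5981i]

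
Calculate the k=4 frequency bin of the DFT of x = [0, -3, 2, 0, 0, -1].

X[4] = Σ(n=0 to 5) x[n] · ω_6^(4n) where ω_6 = e^(-2πi/6)
= (0)·ω_6^0 + (-3)·ω_6^4 + (2)·ω_6^8 + (0)·ω_6^12 + (0)·ω_6^16 + (-1)·ω_6^20

X[4] = 1.0000-3.4641i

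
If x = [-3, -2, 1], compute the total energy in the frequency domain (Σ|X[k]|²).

Parseval: Σ|x[n]|² = (1/N)Σ|X[k]|², so Σ|X[k]|² = N·Σ|x[n]|² = 3·14.0000

Σ|X[k]|² = N·Σ|x[n]|² = 3·14.0000 = 42.0000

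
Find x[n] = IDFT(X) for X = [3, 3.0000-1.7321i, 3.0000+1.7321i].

x[n] = (1/3) Σ(k=0 to 2) X[k] · e^(2πikn/3)

Computing each x[n]:
x[0] = 3
x[1] = 1
x[2] = -1

x = [3, 1, -1]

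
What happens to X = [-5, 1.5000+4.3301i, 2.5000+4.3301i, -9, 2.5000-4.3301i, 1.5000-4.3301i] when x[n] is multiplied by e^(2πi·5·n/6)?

Modulation property: DFT(ω_6^(-5n)·x[n]) = X[(k-5) mod 6], so circularly shift X by 5 positions.

X[k-5] = [1.5000+4.3301i, 2.5000+4.3301i, -9, 2.5000-4.3301i, 1.5000-4.3301i, -5]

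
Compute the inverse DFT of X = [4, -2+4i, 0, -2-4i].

x[n] = (1/4) Σ(k=0 to 3) X[k] · e^(2πikn/4)

Computing each x[n]:
x[0] = 0
x[1] = -1
x[2] = 2
x[3] = 3

x = [0, -1, 2, 3]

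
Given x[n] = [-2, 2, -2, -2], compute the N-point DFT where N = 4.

X[k] = Σ(n=0 to 3) x[n] · ω_4^(nk)
where ω_4 = e^(-2πi/4)

Computing each X[k]:
X[0] = -4
X[1] = -4i
X[2] = -4
X[3] = 4i

X = [-4, -4i, -4, 4i]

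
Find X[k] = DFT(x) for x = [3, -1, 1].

X[k] = Σ(n=0 to 2) x[n] · ω_3^(nk)
where ω_3 = e^(-2πi/3)

Computing each X[k]:
X[0] = 3
X[1] = 3.0000+1.7321i
X[2] = 3.0000-1.7321i

X = [3, 3.0000+1.7321i, 3.0000-1.7321i]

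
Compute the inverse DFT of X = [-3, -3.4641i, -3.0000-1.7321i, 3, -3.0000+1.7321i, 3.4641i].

x[n] = (1/6) Σ(k=0 to 5) X[k] · e^(2πikn/6)

Computing each x[n]:
x[0] = -1
x[1] = 1
x[2] = 1
x[3] = -2
x[4] = 0
x[5] = -2

x = [-1, 1, 1, -2, 0, -2]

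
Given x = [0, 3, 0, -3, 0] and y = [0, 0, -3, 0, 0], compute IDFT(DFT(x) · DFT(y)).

(x ⊛ y)[n] = Σ(m=0 to 4) x[m] · y[(n-m) mod 5]

Computing each output sample:
(x ⊛ y)[0] = 9
(x ⊛ y)[1] = 0
(x ⊛ y)[2] = 0
(x ⊛ y)[3] = -9
(x ⊛ y)[4] = 0

x ⊛ y = [9, 0, 0, -9, 0]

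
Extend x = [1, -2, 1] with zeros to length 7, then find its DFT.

Original 3-point DFT: [0, 1.5000+2.5981i, 1.5000-2.5981i]
Zero-padded 7-point DFT provides frequency interpolation.

DFT_7([x, 0, ...]) = [0, -0.4695+0.5887i, 0.5441+2.3837i, 3.4254+1.6496i, 3.4254-1.6496i, 0.5441-2.3837i, -0.4695-0.5887i]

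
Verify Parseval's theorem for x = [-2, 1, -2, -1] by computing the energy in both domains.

Time domain:
Σ|x[n]|² = |-2|² + |1|² + |-2|² + |-1|² = 10.0000

Frequency domain:
(1/4)Σ|X[k]|² = (1/4)(|-4|² + |-2i|² + |-4|² + |2i|²) = (1/4)·40.0000 = 10.0000

Both sides agree, confirming Parseval's theorem.

Σ|x[n]|² = (1/N)Σ|X[k]|² = 10.0000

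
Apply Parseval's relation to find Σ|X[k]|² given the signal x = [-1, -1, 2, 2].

Parseval: Σ|x[n]|² = (1/N)Σ|X[k]|², so Σ|X[k]|² = N·Σ|x[n]|² = 4·10.0000

Σ|X[k]|² = N·Σ|x[n]|² = 4·10.0000 = 40.0000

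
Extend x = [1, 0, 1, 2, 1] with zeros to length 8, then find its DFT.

Original 5-point DFT: [5, -1.1180+1.5388i, 1.1180-0.3633i, 1.1180+0.3633i, -1.1180-1.5388i]
Zero-padded 8-point DFT provides frequency interpolation.

DFT_8([x, 0, ...]) = [5, -1.4142-2.4142i, 1+2i, 1.4142-0.4142i, 1, 1.4142+0.4142i, 1-2i, -1.4142+2.4142i]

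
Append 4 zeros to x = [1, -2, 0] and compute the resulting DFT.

Original 3-point DFT: [-1, 2.0000+1.7321i, 2.0000-1.7321i]
Zero-padded 7-point DFT provides frequency interpolation.

DFT_7([x, 0, ...]) = [-1, -0.2470+1.5637i, 1.4450+1.9499i, 2.8019+0.8678i, 2.8019-0.8678i, 1.4450-1.9499i, -0.2470-1.5637i]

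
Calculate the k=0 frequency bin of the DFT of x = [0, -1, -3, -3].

X[0] = Σ(n=0 to 3) x[n] · ω_4^0 = Σ x[n]
= (0) + (-1) + (-3) + (-3)

X[0] = -7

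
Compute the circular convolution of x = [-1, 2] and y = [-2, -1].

(x ⊛ y)[n] = Σ(m=0 to 1) x[m] · y[(n-m) mod 2]

Computing each output sample:
(x ⊛ y)[0] = 0
(x ⊛ y)[1] = -3

x ⊛ y = [0, -3]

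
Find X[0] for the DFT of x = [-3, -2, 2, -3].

X[0] = Σ(n=0 to 3) x[n] · ω_4^0 = Σ x[n]
= (-3) + (-2) + (2) + (-3)

X[0] = -6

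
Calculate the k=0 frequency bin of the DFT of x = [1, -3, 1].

X[0] = Σ(n=0 to 2) x[n] · ω_3^0 = Σ x[n]
= (1) + (-3) + (1)

X[0] = -1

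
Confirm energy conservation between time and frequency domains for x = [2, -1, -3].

Time domain:
Σ|x[n]|² = |2|² + |-1|² + |-3|² = 14.0000

Frequency domain:
(1/3)Σ|X[k]|² = (1/3)(|-2|² + |4.0000-1.7321i|² + |4.0000+1.7321i|²) = (1/3)·42.0000 = 14.0000

Both sides agree, confirming Parseval's theorem.

Σ|x[n]|² = (1/N)Σ|X[k]|² = 14.0000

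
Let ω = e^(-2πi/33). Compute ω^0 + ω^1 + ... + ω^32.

Sum of all nth roots of unity equals 0 for n > 1 (geometric series with r ≠ 1).

0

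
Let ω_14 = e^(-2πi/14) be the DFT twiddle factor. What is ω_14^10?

ω_14^10 = e^(-2πi·10/14)
= cos(-2π·10/14) + i·sin(-2π·10/14)
= cos(-20π/14) + i·sin(-20π/14)

ω_14^10 = cos(-20π/14) + i·sin(-20π/14) = -0.2225+0.9749i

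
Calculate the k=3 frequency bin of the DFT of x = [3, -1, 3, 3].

X[3] = Σ(n=0 to 3) x[n] · ω_4^(3n) where ω_4 = e^(-2πi/4)
= (3)·ω_4^0 + (-1)·ω_4^3 + (3)·ω_4^6 + (3)·ω_4^9

X[3] = -4i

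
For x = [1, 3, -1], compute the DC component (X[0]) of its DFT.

X[0] = Σ(n=0 to 2) x[n] · ω_3^0 = Σ x[n]
= (1) + (3) + (-1)

X[0] = 3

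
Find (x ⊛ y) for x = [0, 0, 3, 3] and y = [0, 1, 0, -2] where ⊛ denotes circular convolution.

(x ⊛ y)[n] = Σ(m=0 to 3) x[m] · y[(n-m) mod 4]

Computing each output sample:
(x ⊛ y)[0] = 3
(x ⊛ y)[1] = -6
(x ⊛ y)[2] = -6
(x ⊛ y)[3] = 3

x ⊛ y = [3, -6, -6, 3]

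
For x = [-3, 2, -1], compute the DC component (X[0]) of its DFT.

X[0] = Σ(n=0 to 2) x[n] · ω_3^0 = Σ x[n]
= (-3) + (2) + (-1)

X[0] = -2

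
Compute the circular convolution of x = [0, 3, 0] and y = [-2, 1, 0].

(x ⊛ y)[n] = Σ(m=0 to 2) x[m] · y[(n-m) mod 3]

Computing each output sample:
(x ⊛ y)[0] = 0
(x ⊛ y)[1] = -6
(x ⊛ y)[2] = 3

x ⊛ y = [0, -6, 3]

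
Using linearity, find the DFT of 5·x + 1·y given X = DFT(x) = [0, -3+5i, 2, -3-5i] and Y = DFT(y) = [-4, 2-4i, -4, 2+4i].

By linearity: DFT(5x + 1y) = 5·DFT(x) + 1·DFT(y)
= 5·[0, -3+5i, 2, -3-5i] + 1·[-4, 2-4i, -4, 2+4i]

Computing element-wise:
Z[0] = 5·(0) + 1·(-4) = -4
Z[1] = 5·(-3+5i) + 1·(2-4i) = -13+21i
Z[2] = 5·(2) + 1·(-4) = 6
Z[3] = 5·(-3-5i) + 1·(2+4i) = -13-21i

DFT(5x + 1y) = 5·X + 1·Y = [-4, -13+21i, 6, -13-21i]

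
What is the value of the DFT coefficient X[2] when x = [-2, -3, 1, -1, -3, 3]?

X[2] = Σ(n=0 to 5) x[n] · ω_6^(2n) where ω_6 = e^(-2πi/6)
= (-2)·ω_6^0 + (-3)·ω_6^2 + (1)·ω_6^4 + (-1)·ω_6^6 + (-3)·ω_6^8 + (3)·ω_6^10

X[2] = -2.0000+8.6603i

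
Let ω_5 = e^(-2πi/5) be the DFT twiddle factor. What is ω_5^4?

ω_5^4 = e^(-2πi·4/5)
= cos(-2π·4/5) + i·sin(-2π·4/5)
= cos(-8π/5) + i·sin(-8π/5)

ω_5^4 = cos(-8π/5) + i·sin(-8π/5) = 0.3090+0.9511i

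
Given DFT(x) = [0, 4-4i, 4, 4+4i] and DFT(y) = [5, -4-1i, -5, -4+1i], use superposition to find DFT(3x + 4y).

By linearity: DFT(3x + 4y) = 3·DFT(x) + 4·DFT(y)
= 3·[0, 4-4i, 4, 4+4i] + 4·[5, -4-1i, -5, -4+1i]

Computing element-wise:
Z[0] = 3·(0) + 4·(5) = 20
Z[1] = 3·(4-4i) + 4·(-4-1i) = -4-16i
Z[2] = 3·(4) + 4·(-5) = -8
Z[3] = 3·(4+4i) + 4·(-4+1i) = -4+16i

DFT(3x + 4y) = 3·X + 4·Y = [20, -4-16i, -8, -4+16i]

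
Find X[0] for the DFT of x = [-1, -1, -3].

X[0] = Σ(n=0 to 2) x[n] · ω_3^0 = Σ x[n]
= (-1) + (-1) + (-3)

X[0] = -5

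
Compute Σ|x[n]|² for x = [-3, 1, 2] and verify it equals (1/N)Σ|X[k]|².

Time domain:
Σ|x[n]|² = |-3|² + |1|² + |2|² = 14.0000

Frequency domain:
(1/3)Σ|X[k]|² = (1/3)(|0|² + |-4.5000+0.8660i|² + |-4.5000-0.8660i|²) = (1/3)·42.0000 = 14.0000

Both sides agree, confirming Parseval's theorem.

Σ|x[n]|² = (1/N)Σ|X[k]|² = 14.0000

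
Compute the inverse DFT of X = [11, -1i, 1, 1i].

x[n] = (1/4) Σ(k=0 to 3) X[k] · e^(2πikn/4)

Computing each x[n]:
x[0] = 3
x[1] = 3
x[2] = 3
x[3] = 2

x = [3, 3, 3, 2]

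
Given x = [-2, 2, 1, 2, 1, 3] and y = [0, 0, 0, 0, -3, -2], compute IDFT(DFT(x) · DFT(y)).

(x ⊛ y)[n] = Σ(m=0 to 5) x[m] · y[(n-m) mod 6]

Computing each output sample:
(x ⊛ y)[0] = -7
(x ⊛ y)[1] = -8
(x ⊛ y)[2] = -7
(x ⊛ y)[3] = -11
(x ⊛ y)[4] = 0
(x ⊛ y)[5] = -2

x ⊛ y = [-7, -8, -7, -11, 0, -2]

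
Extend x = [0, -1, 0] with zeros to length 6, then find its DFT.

Original 3-point DFT: [-1, 0.5000+0.8660i, 0.5000-0.8660i]
Zero-padded 6-point DFT provides frequency interpolation.

DFT_6([x, 0, ...]) = [-1, -0.5000+0.8660i, 0.5000+0.8660i, 1, 0.5000-0.8660i, -0.5000-0.8660i]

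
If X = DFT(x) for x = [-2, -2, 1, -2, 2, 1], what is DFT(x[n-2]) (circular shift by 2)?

Time shift by 2: X_shifted[k] = ω_6^(2k) · X[k]
Shifted x = [2, 1, -2, -2, 1, -2]

DFT(x[n-2]) = [-2, 4, 1.0000-5.1962i, 4, 1.0000+5.1962i, 4]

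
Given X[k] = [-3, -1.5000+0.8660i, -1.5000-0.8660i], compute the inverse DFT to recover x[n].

x[n] = (1/3) Σ(k=0 to 2) X[k] · e^(2πikn/3)

Computing each x[n]:
x[0] = -2
x[1] = -1
x[2] = 0

x = [-2, -1, 0]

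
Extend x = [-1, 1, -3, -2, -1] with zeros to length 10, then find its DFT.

Original 5-point DFT: [-6, 3.0451-1.3143i, -2.5451-2.1266i, -2.5451+2.1266i, 3.0451+1.3143i]
Zero-padded 10-point DFT provides frequency interpolation.

DFT_10([x, 0, ...]) = [-6, 0.3090+4.7553i, 3.0451-1.3143i, -0.8090-2.9389i, -2.5451-2.1266i, -4, -2.5451+2.1266i, -0.8090+2.9389i, 3.0451+1.3143i, 0.3090-4.7553i]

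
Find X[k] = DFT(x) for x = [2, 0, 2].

X[k] = Σ(n=0 to 2) x[n] · ω_3^(nk)
where ω_3 = e^(-2πi/3)

Computing each X[k]:
X[0] = 4
X[1] = 1.0000+1.7321i
X[2] = 1.0000-1.7321i

X = [4, 1.0000+1.7321i, 1.0000-1.7321i]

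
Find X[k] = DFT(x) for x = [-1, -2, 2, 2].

X[k] = Σ(n=0 to 3) x[n] · ω_4^(nk)
where ω_4 = e^(-2πi/4)

Computing each X[k]:
X[0] = 1
X[1] = -3+4i
X[2] = 1
X[3] = -3-4i

X = [1, -3+4i, 1, -3-4i]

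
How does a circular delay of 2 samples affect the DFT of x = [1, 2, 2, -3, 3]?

Time shift by 2: X_shifted[k] = ω_5^(2k) · X[k]
Shifted x = [-3, 3, 1, 2, 2]

DFT(x[n-2]) = [5, -3.8820-0.3633i, -6.1180-1.5388i, -6.1180+1.5388i, -3.8820+0.3633i]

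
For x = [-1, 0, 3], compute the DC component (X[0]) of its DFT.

X[0] = Σ(n=0 to 2) x[n] · ω_3^0 = Σ x[n]
= (-1) + (0) + (3)

X[0] = 2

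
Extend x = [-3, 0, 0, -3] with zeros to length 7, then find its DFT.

Original 4-point DFT: [-6, -3-3i, 0, -3+3i]
Zero-padded 7-point DFT provides frequency interpolation.

DFT_7([x, 0, ...]) = [-6, -0.2971+1.3017i, -4.8705-2.3455i, -2.3324+2.9248i, -2.3324-2.9248i, -4.8705+2.3455i, -0.2971-1.3017i]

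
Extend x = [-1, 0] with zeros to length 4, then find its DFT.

Original 2-point DFT: [-1, -1]
Zero-padded 4-point DFT provides frequency interpolation.

DFT_4([x, 0, ...]) = [-1, -1, -1, -1]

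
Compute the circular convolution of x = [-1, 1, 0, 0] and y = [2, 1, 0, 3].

(x ⊛ y)[n] = Σ(m=0 to 3) x[m] · y[(n-m) mod 4]

Computing each output sample:
(x ⊛ y)[0] = 1
(x ⊛ y)[1] = 1
(x ⊛ y)[2] = 1
(x ⊛ y)[3] = -3

x ⊛ y = [1, 1, 1, -3]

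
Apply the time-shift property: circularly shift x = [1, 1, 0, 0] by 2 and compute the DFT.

Time shift by 2: X_shifted[k] = ω_4^(2k) · X[k]
Shifted x = [0, 0, 1, 1]

DFT(x[n-2]) = [2, -1+1i, 0, -1-1i]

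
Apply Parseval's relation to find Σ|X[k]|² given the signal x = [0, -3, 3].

Parseval: Σ|x[n]|² = (1/N)Σ|X[k]|², so Σ|X[k]|² = N·Σ|x[n]|² = 3·18.0000

Σ|X[k]|² = N·Σ|x[n]|² = 3·18.0000 = 54.0000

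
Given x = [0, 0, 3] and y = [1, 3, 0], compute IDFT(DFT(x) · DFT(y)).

(x ⊛ y)[n] = Σ(m=0 to 2) x[m] · y[(n-m) mod 3]

Computing each output sample:
(x ⊛ y)[0] = 9
(x ⊛ y)[1] = 0
(x ⊛ y)[2] = 3

x ⊛ y = [9, 0, 3]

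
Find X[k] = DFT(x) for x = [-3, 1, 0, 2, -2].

X[k] = Σ(n=0 to 4) x[n] · ω_5^(nk)
where ω_5 = e^(-2πi/5)

Computing each X[k]:
X[0] = -2
X[1] = -4.9271-1.6776i
X[2] = -1.5729-3.6655i
X[3] = -1.5729+3.6655i
X[4] = -4.9271+1.6776i

X = [-2, -4.9271-1.6776i, -1.5729-3.6655i, -1.5729+3.6655i, -4.9271+1.6776i]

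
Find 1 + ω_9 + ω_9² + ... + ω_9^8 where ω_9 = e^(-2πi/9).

Sum of all nth roots of unity equals 0 for n > 1 (geometric series with r ≠ 1).

0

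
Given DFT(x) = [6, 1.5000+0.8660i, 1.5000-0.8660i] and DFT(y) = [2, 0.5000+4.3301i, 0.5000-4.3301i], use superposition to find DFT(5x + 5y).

By linearity: DFT(5x + 5y) = 5·DFT(x) + 5·DFT(y)
= 5·[6, 1.5000+0.8660i, 1.5000-0.8660i] + 5·[2, 0.5000+4.3301i, 0.5000-4.3301i]

Computing element-wise:
Z[0] = 5·(6) + 5·(2) = 40
Z[1] = 5·(1.5000+0.8660i) + 5·(0.5000+4.3301i) = 10.0000+25.9805i
Z[2] = 5·(1.5000-0.8660i) + 5·(0.5000-4.3301i) = 10.0000-25.9805i

DFT(5x + 5y) = 5·X + 5·Y = [40, 10.0000+25.9805i, 10.0000-25.9805i]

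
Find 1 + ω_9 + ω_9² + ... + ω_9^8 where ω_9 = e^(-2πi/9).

Sum of all nth roots of unity equals 0 for n > 1 (geometric series with r ≠ 1).

0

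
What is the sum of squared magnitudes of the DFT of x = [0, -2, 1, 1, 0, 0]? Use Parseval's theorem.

Parseval: Σ|x[n]|² = (1/N)Σ|X[k]|², so Σ|X[k]|² = N·Σ|x[n]|² = 6·6.0000

Σ|X[k]|² = N·Σ|x[n]|² = 6·6.0000 = 36.0000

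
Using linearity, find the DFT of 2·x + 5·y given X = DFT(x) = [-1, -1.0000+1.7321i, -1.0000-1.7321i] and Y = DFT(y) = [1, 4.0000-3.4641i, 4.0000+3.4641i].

By linearity: DFT(2x + 5y) = 2·DFT(x) + 5·DFT(y)
= 2·[-1, -1.0000+1.7321i, -1.0000-1.7321i] + 5·[1, 4.0000-3.4641i, 4.0000+3.4641i]

Computing element-wise:
Z[0] = 2·(-1) + 5·(1) = 3
Z[1] = 2·(-1.0000+1.7321i) + 5·(4.0000-3.4641i) = 18.0000-13.8563i
Z[2] = 2·(-1.0000-1.7321i) + 5·(4.0000+3.4641i) = 18.0000+13.8563i

DFT(2x + 5y) = 2·X + 5·Y = [3, 18.0000-13.8563i, 18.0000+13.8563i]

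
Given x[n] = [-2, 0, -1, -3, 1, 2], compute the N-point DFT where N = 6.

X[k] = Σ(n=0 to 5) x[n] · ω_6^(nk)
where ω_6 = e^(-2πi/6)

Computing each X[k]:
X[0] = -3
X[1] = 2.0000+3.4641i
X[2] = -6
X[3] = -1
X[4] = -6
X[5] = 2.0000-3.4641i

X = [-3, 2.0000+3.4641i, -6, -1, -6, 2.0000-3.4641i]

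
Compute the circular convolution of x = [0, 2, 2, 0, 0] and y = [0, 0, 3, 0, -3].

(x ⊛ y)[n] = Σ(m=0 to 4) x[m] · y[(n-m) mod 5]

Computing each output sample:
(x ⊛ y)[0] = -6
(x ⊛ y)[1] = -6
(x ⊛ y)[2] = 0
(x ⊛ y)[3] = 6
(x ⊛ y)[4] = 6

x ⊛ y = [-6, -6, 0, 6, 6]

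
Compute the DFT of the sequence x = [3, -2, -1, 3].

X[k] = Σ(n=0 to 3) x[n] · ω_4^(nk)
where ω_4 = e^(-2πi/4)

Computing each X[k]:
X[0] = 3
X[1] = 4+5i
X[2] = 1
X[3] = 4-5i

X = [3, 4+5i, 1, 4-5i]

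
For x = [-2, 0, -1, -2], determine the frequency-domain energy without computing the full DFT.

Parseval: Σ|x[n]|² = (1/N)Σ|X[k]|², so Σ|X[k]|² = N·Σ|x[n]|² = 4·9.0000

Σ|X[k]|² = N·Σ|x[n]|² = 4·9.0000 = 36.0000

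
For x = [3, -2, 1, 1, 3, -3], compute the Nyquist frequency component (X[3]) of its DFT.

X[3] = Σ(n=0 to 5) x[n] · ω_6^(3n) where ω_6 = e^(-2πi/6)
= (3)·ω_6^0 + (-2)·ω_6^3 + (1)·ω_6^6 + (1)·ω_6^9 + (3)·ω_6^12 + (-3)·ω_6^15

X[3] = 11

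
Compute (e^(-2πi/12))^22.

Since ω_12^12 = 1, powers reduce modulo 12.
22 mod 12 = 10
So ω_12^22 = ω_12^10 = e^(-2πi·10/12)

ω_12^22 = ω_12^10 = 0.5000+0.8660i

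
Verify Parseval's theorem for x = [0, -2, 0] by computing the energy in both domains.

Time domain:
Σ|x[n]|² = |0|² + |-2|² + |0|² = 4.0000

Frequency domain:
(1/3)Σ|X[k]|² = (1/3)(|-2|² + |1.0000+1.7321i|² + |1.0000-1.7321i|²) = (1/3)·12.0000 = 4.0000

Both sides agree, confirming Parseval's theorem.

Σ|x[n]|² = (1/N)Σ|X[k]|² = 4.0000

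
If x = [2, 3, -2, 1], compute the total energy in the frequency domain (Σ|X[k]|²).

Parseval: Σ|x[n]|² = (1/N)Σ|X[k]|², so Σ|X[k]|² = N·Σ|x[n]|² = 4·18.0000

Σ|X[k]|² = N·Σ|x[n]|² = 4·18.0000 = 72.0000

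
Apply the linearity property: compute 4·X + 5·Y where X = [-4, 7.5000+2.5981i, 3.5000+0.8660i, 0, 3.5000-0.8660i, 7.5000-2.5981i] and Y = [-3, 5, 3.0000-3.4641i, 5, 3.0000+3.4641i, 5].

By linearity: DFT(4x + 5y) = 4·DFT(x) + 5·DFT(y)
= 4·[-4, 7.5000+2.5981i, 3.5000+0.8660i, 0, 3.5000-0.8660i, 7.5000-2.5981i] + 5·[-3, 5, 3.0000-3.4641i, 5, 3.0000+3.4641i, 5]

Computing element-wise:
Z[0] = 4·(-4) + 5·(-3) = -31
Z[1] = 4·(7.5000+2.5981i) + 5·(5) = 55.0000+10.3924i
Z[2] = 4·(3.5000+0.8660i) + 5·(3.0000-3.4641i) = 29.0000-13.8565i
Z[3] = 4·(0) + 5·(5) = 25
Z[4] = 4·(3.5000-0.8660i) + 5·(3.0000+3.4641i) = 29.0000+13.8565i
Z[5] = 4·(7.5000-2.5981i) + 5·(5) = 55.0000-10.3924i

DFT(4x + 5y) = 4·X + 5·Y = [-31, 55.0000+10.3924i, 29.0000-13.8565i, 25, 29.0000+13.8565i, 55.0000-10.3924i]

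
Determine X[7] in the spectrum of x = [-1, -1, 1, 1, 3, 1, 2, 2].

X[7] = Σ(n=0 to 7) x[n] · ω_8^(7n) where ω_8 = e^(-2πi/8)
= (-1)·ω_8^0 + (-1)·ω_8^7 + (1)·ω_8^14 + (1)·ω_8^21 + (3)·ω_8^28 + (1)·ω_8^35 + (2)·ω_8^42 + (2)·ω_8^49

X[7] = -4.7071-3.1213i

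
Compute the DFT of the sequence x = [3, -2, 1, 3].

X[k] = Σ(n=0 to 3) x[n] · ω_4^(nk)
where ω_4 = e^(-2πi/4)

Computing each X[k]:
X[0] = 5
X[1] = 2+5i
X[2] = 3
X[3] = 2-5i

X = [5, 2+5i, 3, 2-5i]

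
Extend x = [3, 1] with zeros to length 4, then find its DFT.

Original 2-point DFT: [4, 2]
Zero-padded 4-point DFT provides frequency interpolation.

DFT_4([x, 0, ...]) = [4, 3-1i, 2, 3+1i]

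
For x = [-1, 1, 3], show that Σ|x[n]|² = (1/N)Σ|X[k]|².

Time domain:
Σ|x[n]|² = |-1|² + |1|² + |3|² = 11.0000

Frequency domain:
(1/3)Σ|X[k]|² = (1/3)(|3|² + |-3.0000+1.7321i|² + |-3.0000-1.7321i|²) = (1/3)·33.0000 = 11.0000

Both sides agree, confirming Parseval's theorem.

Σ|x[n]|² = (1/N)Σ|X[k]|² = 11.0000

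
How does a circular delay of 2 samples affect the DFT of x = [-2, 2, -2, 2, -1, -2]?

Time shift by 2: X_shifted[k] = ω_6^(2k) · X[k]
Shifted x = [-1, -2, -2, 2, -2, 2]

DFT(x[n-2]) = [-3, -1.0000+3.4641i, 3.0000+3.4641i, -7, 3.0000-3.4641i, -1.0000-3.4641i]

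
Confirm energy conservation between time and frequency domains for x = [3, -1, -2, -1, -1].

Time domain:
Σ|x[n]|² = |3|² + |-1|² + |-2|² + |-1|² + |-1|² = 16.0000

Frequency domain:
(1/5)Σ|X[k]|² = (1/5)(|-2|² + |4.8090+0.5878i|² + |3.6910-0.9511i|² + |3.6910+0.9511i|² + |4.8090-0.5878i|²) = (1/5)·80.0000 = 16.0000

Both sides agree, confirming Parseval's theorem.

Σ|x[n]|² = (1/N)Σ|X[k]|² = 16.0000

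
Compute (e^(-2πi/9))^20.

Since ω_9^9 = 1, powers reduce modulo 9.
20 mod 9 = 2
So ω_9^20 = ω_9^2 = e^(-2πi·2/9)

ω_9^20 = ω_9^2 = 0.1736-0.9848i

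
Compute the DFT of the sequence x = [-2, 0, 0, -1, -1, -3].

X[k] = Σ(n=0 to 5) x[n] · ω_6^(nk)
where ω_6 = e^(-2πi/6)

Computing each X[k]:
X[0] = -7
X[1] = -2.0000-3.4641i
X[2] = -1.0000-1.7321i
X[3] = 1
X[4] = -1.0000+1.7321i
X[5] = -2.0000+3.4641i

X = [-7, -2.0000-3.4641i, -1.0000-1.7321i, 1, -1.0000+1.7321i, -2.0000+3.4641i]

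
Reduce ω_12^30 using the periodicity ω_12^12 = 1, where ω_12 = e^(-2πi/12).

Since ω_12^12 = 1, powers reduce modulo 12.
30 mod 12 = 6
So ω_12^30 = ω_12^6 = e^(-2πi·6/12)

ω_12^30 = ω_12^6 = -1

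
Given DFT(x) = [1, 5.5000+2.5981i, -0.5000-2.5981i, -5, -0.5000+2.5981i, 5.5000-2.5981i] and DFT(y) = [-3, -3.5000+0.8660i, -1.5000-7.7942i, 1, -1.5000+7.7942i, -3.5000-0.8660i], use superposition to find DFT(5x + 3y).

By linearity: DFT(5x + 3y) = 5·DFT(x) + 3·DFT(y)
= 5·[1, 5.5000+2.5981i, -0.5000-2.5981i, -5, -0.5000+2.5981i, 5.5000-2.5981i] + 3·[-3, -3.5000+0.8660i, -1.5000-7.7942i, 1, -1.5000+7.7942i, -3.5000-0.8660i]

Computing element-wise:
Z[0] = 5·(1) + 3·(-3) = -4
Z[1] = 5·(5.5000+2.5981i) + 3·(-3.5000+0.8660i) = 17.0000+15.5885i
Z[2] = 5·(-0.5000-2.5981i) + 3·(-1.5000-7.7942i) = -7.0000-36.3731i
Z[3] = 5·(-5) + 3·(1) = -22
Z[4] = 5·(-0.5000+2.5981i) + 3·(-1.5000+7.7942i) = -7.0000+36.3731i
Z[5] = 5·(5.5000-2.5981i) + 3·(-3.5000-0.8660i) = 17.0000-15.5885i

DFT(5x + 3y) = 5·X + 3·Y = [-4, 17.0000+15.5885i, -7.0000-36.3731i, -22, -7.0000+36.3731i, 17.0000-15.5885i]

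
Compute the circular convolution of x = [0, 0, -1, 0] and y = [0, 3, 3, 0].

(x ⊛ y)[n] = Σ(m=0 to 3) x[m] · y[(n-m) mod 4]

Computing each output sample:
(x ⊛ y)[0] = -3
(x ⊛ y)[1] = 0
(x ⊛ y)[2] = 0
(x ⊛ y)[3] = -3

x ⊛ y = [-3, 0, 0, -3]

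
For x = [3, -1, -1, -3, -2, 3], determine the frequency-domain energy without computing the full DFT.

Parseval: Σ|x[n]|² = (1/N)Σ|X[k]|², so Σ|X[k]|² = N·Σ|x[n]|² = 6·33.0000

Σ|X[k]|² = N·Σ|x[n]|² = 6·33.0000 = 198.0000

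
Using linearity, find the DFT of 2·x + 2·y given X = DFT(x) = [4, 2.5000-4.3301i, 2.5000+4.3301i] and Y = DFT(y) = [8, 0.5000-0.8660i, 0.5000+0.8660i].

By linearity: DFT(2x + 2y) = 2·DFT(x) + 2·DFT(y)
= 2·[4, 2.5000-4.3301i, 2.5000+4.3301i] + 2·[8, 0.5000-0.8660i, 0.5000+0.8660i]

Computing element-wise:
Z[0] = 2·(4) + 2·(8) = 24
Z[1] = 2·(2.5000-4.3301i) + 2·(0.5000-0.8660i) = 6.0000-10.3922i
Z[2] = 2·(2.5000+4.3301i) + 2·(0.5000+0.8660i) = 6.0000+10.3922i

DFT(2x + 2y) = 2·X + 2·Y = [24, 6.0000-10.3922i, 6.0000+10.3922i]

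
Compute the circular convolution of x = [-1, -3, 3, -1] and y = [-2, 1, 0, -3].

(x ⊛ y)[n] = Σ(m=0 to 3) x[m] · y[(n-m) mod 4]

Computing each output sample:
(x ⊛ y)[0] = 10
(x ⊛ y)[1] = -4
(x ⊛ y)[2] = -6
(x ⊛ y)[3] = 8

x ⊛ y = [10, -4, -6, 8]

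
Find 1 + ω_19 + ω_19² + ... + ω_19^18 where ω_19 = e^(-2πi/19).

Sum of all nth roots of unity equals 0 for n > 1 (geometric series with r ≠ 1).

0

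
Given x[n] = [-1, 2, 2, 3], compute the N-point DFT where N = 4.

X[k] = Σ(n=0 to 3) x[n] · ω_4^(nk)
where ω_4 = e^(-2πi/4)

Computing each X[k]:
X[0] = 6
X[1] = -3+1i
X[2] = -4
X[3] = -3-1i

X = [6, -3+1i, -4, -3-1i]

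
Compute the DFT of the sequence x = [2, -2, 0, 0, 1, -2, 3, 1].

X[k] = Σ(n=0 to 7) x[n] · ω_8^(nk)
where ω_8 = e^(-2πi/8)

Computing each X[k]:
X[0] = 3
X[1] = 1.7071+3.7071i
X[2] = 5i
X[3] = 0.2929-2.2929i
X[4] = 9
X[5] = 0.2929+2.2929i
X[6] = -5i
X[7] = 1.7071-3.7071i

X = [3, 1.7071+3.7071i, 5i, 0.2929-2.2929i, 9, 0.2929+2.2929i, -5i, 1.7071-3.7071i]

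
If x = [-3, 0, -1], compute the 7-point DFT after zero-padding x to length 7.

Original 3-point DFT: [-4, -2.5000-0.8660i, -2.5000+0.8660i]
Zero-padded 7-point DFT provides frequency interpolation.

DFT_7([x, 0, ...]) = [-4, -2.7775+0.9749i, -2.0990-0.4339i, -3.6235-0.7818i, -3.6235+0.7818i, -2.0990+0.4339i, -2.7775-0.9749i]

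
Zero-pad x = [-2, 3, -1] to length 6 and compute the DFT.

Original 3-point DFT: [0, -3.0000-3.4641i, -3.0000+3.4641i]
Zero-padded 6-point DFT provides frequency interpolation.

DFT_6([x, 0, ...]) = [0, -1.7321i, -3.0000-3.4641i, -6, -3.0000+3.4641i, 1.7321i]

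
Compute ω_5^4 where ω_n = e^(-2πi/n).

ω_5^4 = e^(-2πi·4/5)
= cos(-2π·4/5) + i·sin(-2π·4/5)
= cos(-8π/5) + i·sin(-8π/5)

ω_5^4 = cos(-8π/5) + i·sin(-8π/5) = 0.3090+0.9511i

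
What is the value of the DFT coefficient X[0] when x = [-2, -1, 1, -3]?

X[0] = Σ(n=0 to 3) x[n] · ω_4^0 = Σ x[n]
= (-2) + (-1) + (1) + (-3)

X[0] = -5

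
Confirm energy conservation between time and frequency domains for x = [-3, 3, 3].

Time domain:
Σ|x[n]|² = |-3|² + |3|² + |3|² = 27.0000

Frequency domain:
(1/3)Σ|X[k]|² = (1/3)(|3|² + |-6|² + |-6|²) = (1/3)·81.0000 = 27.0000

Both sides agree, confirming Parseval's theorem.

Σ|x[n]|² = (1/N)Σ|X[k]|² = 27.0000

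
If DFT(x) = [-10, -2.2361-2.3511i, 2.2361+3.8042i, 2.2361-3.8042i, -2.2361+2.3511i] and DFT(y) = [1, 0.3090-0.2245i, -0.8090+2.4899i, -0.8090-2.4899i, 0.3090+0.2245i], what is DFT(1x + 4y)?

By linearity: DFT(1x + 4y) = 1·DFT(x) + 4·DFT(y)
= 1·[-10, -2.2361-2.3511i, 2.2361+3.8042i, 2.2361-3.8042i, -2.2361+2.3511i] + 4·[1, 0.3090-0.2245i, -0.8090+2.4899i, -0.8090-2.4899i, 0.3090+0.2245i]

Computing element-wise:
Z[0] = 1·(-10) + 4·(1) = -6
Z[1] = 1·(-2.2361-2.3511i) + 4·(0.3090-0.2245i) = -1.0001-3.2491i
Z[2] = 1·(2.2361+3.8042i) + 4·(-0.8090+2.4899i) = -0.9999+13.7638i
Z[3] = 1·(2.2361-3.8042i) + 4·(-0.8090-2.4899i) = -0.9999-13.7638i
Z[4] = 1·(-2.2361+2.3511i) + 4·(0.3090+0.2245i) = -1.0001+3.2491i

DFT(1x + 4y) = 1·X + 4·Y = [-6, -1.0001-3.2491i, -0.9999+13.7638i, -0.9999-13.7638i, -1.0001+3.2491i]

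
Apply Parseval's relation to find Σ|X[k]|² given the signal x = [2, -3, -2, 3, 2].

Parseval: Σ|x[n]|² = (1/N)Σ|X[k]|², so Σ|X[k]|² = N·Σ|x[n]|² = 5·30.0000

Σ|X[k]|² = N·Σ|x[n]|² = 5·30.0000 = 150.0000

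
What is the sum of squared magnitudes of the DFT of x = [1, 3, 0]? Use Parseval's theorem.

Parseval: Σ|x[n]|² = (1/N)Σ|X[k]|², so Σ|X[k]|² = N·Σ|x[n]|² = 3·10.0000

Σ|X[k]|² = N·Σ|x[n]|² = 3·10.0000 = 30.0000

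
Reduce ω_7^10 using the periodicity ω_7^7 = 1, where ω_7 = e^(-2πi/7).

Since ω_7^7 = 1, powers reduce modulo 7.
10 mod 7 = 3
So ω_7^10 = ω_7^3 = e^(-2πi·3/7)

ω_7^10 = ω_7^3 = -0.9010-0.4339i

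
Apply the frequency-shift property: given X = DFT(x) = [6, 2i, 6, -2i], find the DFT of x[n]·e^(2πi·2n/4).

Modulation property: DFT(ω_4^(-2n)·x[n]) = X[(k-2) mod 4], so circularly shift X by 2 positions.

X[k-2] = [6, -2i, 6, 2i]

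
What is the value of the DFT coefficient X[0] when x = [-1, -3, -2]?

X[0] = Σ(n=0 to 2) x[n] · ω_3^0 = Σ x[n]
= (-1) + (-3) + (-2)

X[0] = -6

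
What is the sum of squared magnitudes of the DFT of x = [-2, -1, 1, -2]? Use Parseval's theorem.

Parseval: Σ|x[n]|² = (1/N)Σ|X[k]|², so Σ|X[k]|² = N·Σ|x[n]|² = 4·10.0000

Σ|X[k]|² = N·Σ|x[n]|² = 4·10.0000 = 40.0000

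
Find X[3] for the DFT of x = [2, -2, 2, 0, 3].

X[3] = Σ(n=0 to 4) x[n] · ω_5^(3n) where ω_5 = e^(-2πi/5)
= (2)·ω_5^0 + (-2)·ω_5^3 + (2)·ω_5^6 + (0)·ω_5^9 + (3)·ω_5^12

X[3] = 1.8090-4.8410i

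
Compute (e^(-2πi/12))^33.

Since ω_12^12 = 1, powers reduce modulo 12.
33 mod 12 = 9
So ω_12^33 = ω_12^9 = e^(-2πi·9/12)

ω_12^33 = ω_12^9 = 1i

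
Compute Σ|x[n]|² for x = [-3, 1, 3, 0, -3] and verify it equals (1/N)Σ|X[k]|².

Time domain:
Σ|x[n]|² = |-3|² + |1|² + |3|² + |0|² + |-3|² = 28.0000

Frequency domain:
(1/5)Σ|X[k]|² = (1/5)(|-2|² + |-6.0451-5.5676i|² + |-0.4549+0.5020i|² + |-0.4549-0.5020i|² + |-6.0451+5.5676i|²) = (1/5)·140.0000 = 28.0000

Both sides agree, confirming Parseval's theorem.

Σ|x[n]|² = (1/N)Σ|X[k]|² = 28.0000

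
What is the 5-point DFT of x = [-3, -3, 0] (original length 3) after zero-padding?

Original 3-point DFT: [-6, -1.5000+2.5981i, -1.5000-2.5981i]
Zero-padded 5-point DFT provides frequency interpolation.

DFT_5([x, 0, ...]) = [-6, -3.9271+2.8532i, -0.5729+1.7634i, -0.5729-1.7634i, -3.9271-2.8532i]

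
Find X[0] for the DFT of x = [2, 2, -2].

X[0] = Σ(n=0 to 2) x[n] · ω_3^0 = Σ x[n]
= (2) + (2) + (-2)

X[0] = 2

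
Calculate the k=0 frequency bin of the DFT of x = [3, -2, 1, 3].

X[0] = Σ(n=0 to 3) x[n] · ω_4^0 = Σ x[n]
= (3) + (-2) + (1) + (3)

X[0] = 5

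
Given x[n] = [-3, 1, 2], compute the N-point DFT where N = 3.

X[k] = Σ(n=0 to 2) x[n] · ω_3^(nk)
where ω_3 = e^(-2πi/3)

Computing each X[k]:
X[0] = 0
X[1] = -4.5000+0.8660i
X[2] = -4.5000-0.8660i

X = [0, -4.5000+0.8660i, -4.5000-0.8660i]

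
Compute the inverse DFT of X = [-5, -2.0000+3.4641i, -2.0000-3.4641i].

x[n] = (1/3) Σ(k=0 to 2) X[k] · e^(2πikn/3)

Computing each x[n]:
x[0] = -3
x[1] = -3
x[2] = 1

x = [-3, -3, 1]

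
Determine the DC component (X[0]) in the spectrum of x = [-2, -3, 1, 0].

X[0] = Σ(n=0 to 3) x[n] · ω_4^0 = Σ x[n]
= (-2) + (-3) + (1) + (0)

X[0] = -4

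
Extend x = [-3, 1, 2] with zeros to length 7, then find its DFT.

Original 3-point DFT: [0, -4.5000+0.8660i, -4.5000-0.8660i]
Zero-padded 7-point DFT provides frequency interpolation.

DFT_7([x, 0, ...]) = [0, -2.8216-2.7317i, -5.0245-0.1072i, -2.6540+1.1298i, -2.6540-1.1298i, -5.0245+0.1072i, -2.8216+2.7317i]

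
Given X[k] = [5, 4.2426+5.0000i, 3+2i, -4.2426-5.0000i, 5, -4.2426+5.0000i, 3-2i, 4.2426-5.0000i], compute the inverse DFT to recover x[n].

x[n] = (1/8) Σ(k=0 to 7) X[k] · e^(2πikn/8)

Computing each x[n]:
x[0] = 2
x[1] = 1
x[2] = -2
x[3] = -1
x[4] = 2
x[5] = -2
x[6] = 3
x[7] = 2

x = [2, 1, -2, -1, 2, -2, 3, 2]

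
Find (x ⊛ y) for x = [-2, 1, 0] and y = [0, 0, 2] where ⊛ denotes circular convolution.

(x ⊛ y)[n] = Σ(m=0 to 2) x[m] · y[(n-m) mod 3]

Computing each output sample:
(x ⊛ y)[0] = 2
(x ⊛ y)[1] = 0
(x ⊛ y)[2] = -4

x ⊛ y = [2, 0, -4]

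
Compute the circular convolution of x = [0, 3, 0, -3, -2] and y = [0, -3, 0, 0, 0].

(x ⊛ y)[n] = Σ(m=0 to 4) x[m] · y[(n-m) mod 5]

Computing each output sample:
(x ⊛ y)[0] = 6
(x ⊛ y)[1] = 0
(x ⊛ y)[2] = -9
(x ⊛ y)[3] = 0
(x ⊛ y)[4] = 9

x ⊛ y = [6, 0, -9, 0, 9]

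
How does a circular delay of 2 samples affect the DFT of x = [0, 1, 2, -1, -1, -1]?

Time shift by 2: X_shifted[k] = ω_6^(2k) · X[k]
Shifted x = [-1, -1, 0, 1, 2, -1]

DFT(x[n-2]) = [0, -4.0000+1.7321i, -1.7321i, 2, 1.7321i, -4.0000-1.7321i]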